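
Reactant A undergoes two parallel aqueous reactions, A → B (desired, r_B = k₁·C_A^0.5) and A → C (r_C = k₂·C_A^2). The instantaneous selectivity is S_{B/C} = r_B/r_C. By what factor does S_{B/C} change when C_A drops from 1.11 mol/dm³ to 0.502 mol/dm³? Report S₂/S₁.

S_{B/C} = (k₁/k₂)·C_A^-1.5, so S₂/S₁ = (C_{A,2}/C_{A,1})^-1.5.
= (0.502/1.11)^(-1.5) = (0.4523)^(-1.5) = 3.29.

3.29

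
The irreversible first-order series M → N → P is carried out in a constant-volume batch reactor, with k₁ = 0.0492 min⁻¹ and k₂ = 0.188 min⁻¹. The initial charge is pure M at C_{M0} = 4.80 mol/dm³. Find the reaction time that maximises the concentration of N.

Setting dC_N/dt = 0 gives t_opt = ln(k₂/k₁)/(k₂−k₁).
= ln(0.188/0.0492)/(0.188−0.0492) = ln(3.821)/0.1388 = 1.341/0.1388 = 9.66 min.

9.66 min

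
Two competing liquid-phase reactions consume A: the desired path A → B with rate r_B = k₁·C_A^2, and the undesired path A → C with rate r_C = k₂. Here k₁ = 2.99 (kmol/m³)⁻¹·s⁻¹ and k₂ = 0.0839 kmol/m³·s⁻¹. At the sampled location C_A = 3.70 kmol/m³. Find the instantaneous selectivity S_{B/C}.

488

S_{B/C} = r_B/r_C = (k₁·C_A^2)/(k₂) = (k₁/k₂)·C_A^2.
= (2.99×3.700^2) / (0.0839) = 40.93/0.08390 = 488.
Since the desired path is higher order in A, keeping C_A high (PFR or concentrated feed) favours B.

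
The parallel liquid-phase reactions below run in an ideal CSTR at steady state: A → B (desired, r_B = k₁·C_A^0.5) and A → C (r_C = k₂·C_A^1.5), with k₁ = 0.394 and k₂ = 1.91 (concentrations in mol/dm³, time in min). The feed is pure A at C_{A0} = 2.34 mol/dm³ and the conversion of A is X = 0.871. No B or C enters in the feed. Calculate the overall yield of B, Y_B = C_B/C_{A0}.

0.354

Exit C_A = C_{A0}(1−X) = 2.34×0.129 = 0.3019 mol/dm³.
A CSTR operates uniformly at the exit composition, giving r_B = 0.2165 and r_C = 0.3168 (each k·C_A^n at C_A = 0.3019).
Fraction of consumed A going to B: r_B/(r_B+r_C) = 0.4060.
C_B = 0.4060·C_{A0}·X = 0.4060×2.34×0.871 = 0.827 mol/dm³; Y_B = C_B/C_{A0} = 0.354.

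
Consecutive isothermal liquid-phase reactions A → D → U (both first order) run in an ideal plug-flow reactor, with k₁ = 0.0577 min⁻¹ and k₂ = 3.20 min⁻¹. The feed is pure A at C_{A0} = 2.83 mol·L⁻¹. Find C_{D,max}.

0.0474 mol·L⁻¹

For a first-order series the maximum intermediate yield is C_{D,max}/C_{A0} = (k₁/k₂)^[k₂/(k₂−k₁)].
= (0.0577/3.20)^(3.20/(3.20−0.0577)) = (0.01803)^(1.018) = 0.01675.
C_{D,max} = 0.01675×2.83 = 0.0474 mol·L⁻¹.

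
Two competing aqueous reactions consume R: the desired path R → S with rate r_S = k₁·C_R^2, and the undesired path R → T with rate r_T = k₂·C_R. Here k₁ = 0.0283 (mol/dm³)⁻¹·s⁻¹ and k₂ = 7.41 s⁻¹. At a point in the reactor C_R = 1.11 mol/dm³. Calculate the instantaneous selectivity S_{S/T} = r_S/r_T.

S_{S/T} = r_S/r_T = (k₁·C_R^2)/(k₂·C_R) = (k₁/k₂)·C_R.
= (0.0283×1.110^2) / (7.41×1.110) = 0.03487/8.225 = 0.00424.

0.00424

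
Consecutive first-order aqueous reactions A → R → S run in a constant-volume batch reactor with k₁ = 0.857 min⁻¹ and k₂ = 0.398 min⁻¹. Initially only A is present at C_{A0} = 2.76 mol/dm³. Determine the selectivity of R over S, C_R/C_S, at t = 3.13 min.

0.784

The intermediate concentration in a first-order A→B→C sequence is C_R = k₁C_{A0}(e^(−k₁t) − e^(−k₂t))/(k₂−k₁).
e^(−k₁t) = e^(−0.857×3.13) = e^(−2.682) = 0.06840; e^(−k₂t) = e^(−1.246) = 0.2877.
C_R = 0.857×2.76/(0.398−0.857) × (0.06840−0.2877) = (-5.153)×(-0.2193) = 1.130 mol/dm³.
C_A = C_{A0}e^(−k₁t) = 0.1888 mol/dm³, so C_S = C_{A0}−C_A−C_R = 1.441 mol/dm³; C_R/C_S = 0.784.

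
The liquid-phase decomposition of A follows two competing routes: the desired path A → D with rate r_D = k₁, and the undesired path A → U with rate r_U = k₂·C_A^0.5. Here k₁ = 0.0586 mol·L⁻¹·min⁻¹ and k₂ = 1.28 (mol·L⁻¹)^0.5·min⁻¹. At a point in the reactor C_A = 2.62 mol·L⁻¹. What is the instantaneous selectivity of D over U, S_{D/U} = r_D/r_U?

S_{D/U} = r_D/r_U = (k₁)/(k₂·C_A^0.5) = (k₁/k₂)·C_A^-0.5.
= (0.0586) / (1.28×2.620^0.5) = 0.05860/2.072 = 0.0283.

0.0283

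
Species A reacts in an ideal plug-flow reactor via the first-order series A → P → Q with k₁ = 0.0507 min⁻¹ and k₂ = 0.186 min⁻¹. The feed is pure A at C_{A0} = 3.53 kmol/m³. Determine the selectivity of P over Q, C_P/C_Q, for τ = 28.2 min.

0.130

The intermediate concentration in a first-order A→B→C sequence is C_P = k₁C_{A0}(e^(−k₁τ) − e^(−k₂τ))/(k₂−k₁).
e^(−k₁τ) = e^(−0.0507×28.2) = e^(−1.430) = 0.2394; e^(−k₂τ) = e^(−5.245) = 0.005273.
C_P = 0.0507×3.53/(0.186−0.0507) × (0.2394−0.005273) = 1.323×0.2341 = 0.3097 kmol/m³.
C_A = C_{A0}e^(−k₁τ) = 0.8450 kmol/m³, so C_Q = C_{A0}−C_A−C_P = 2.375 kmol/m³; C_P/C_Q = 0.130.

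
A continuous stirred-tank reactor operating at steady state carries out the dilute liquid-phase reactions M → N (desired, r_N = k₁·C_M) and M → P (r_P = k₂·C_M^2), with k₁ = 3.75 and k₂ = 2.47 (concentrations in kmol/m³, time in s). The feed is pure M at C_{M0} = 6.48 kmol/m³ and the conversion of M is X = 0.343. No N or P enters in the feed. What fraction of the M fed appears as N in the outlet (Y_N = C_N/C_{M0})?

Exit C_M = C_{M0}(1−X) = 6.48×0.657 = 4.257 kmol/m³.
A CSTR operates uniformly at the exit composition, giving r_N = 15.97 and r_P = 44.77 (each k·C_M^n at C_M = 4.257).
Fraction of consumed M going to N: r_N/(r_N+r_P) = 0.2629.
C_N = 0.2629·C_{M0}·X = 0.2629×6.48×0.343 = 0.584 kmol/m³; Y_N = C_N/C_{M0} = 0.0902.

0.0902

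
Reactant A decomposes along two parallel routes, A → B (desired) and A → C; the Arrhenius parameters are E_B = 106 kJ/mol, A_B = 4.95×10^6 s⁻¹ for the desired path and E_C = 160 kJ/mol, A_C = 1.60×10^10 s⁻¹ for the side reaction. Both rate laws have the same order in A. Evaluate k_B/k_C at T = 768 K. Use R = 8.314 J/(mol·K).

1.46

Since both paths have the same order in A, the concentration cancels and S_{B/C} = k_B/k_C = (A_B/A_C)·exp[(E_C−E_B)/(RT)].
(E_C−E_B)/(RT) = (160−106)×10³/(8.314×768) = 54000/6385 = 8.457.
k_B/k_C = (4.95×10^6/1.60×10^10)·exp(8.457) = 3.094×10^-4 × 4708 = 1.46.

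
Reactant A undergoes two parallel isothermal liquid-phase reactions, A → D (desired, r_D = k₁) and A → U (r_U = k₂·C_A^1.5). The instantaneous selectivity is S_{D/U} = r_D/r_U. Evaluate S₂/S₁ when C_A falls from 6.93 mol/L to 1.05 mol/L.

17.0

S_{D/U} = (k₁/k₂)·C_A^-1.5, so S₂/S₁ = (C_{A,2}/C_{A,1})^-1.5.
= (1.05/6.93)^(-1.5) = (0.1515)^(-1.5) = 17.0.
Selectivity toward D rises as C_A falls — low-concentration operation is favoured.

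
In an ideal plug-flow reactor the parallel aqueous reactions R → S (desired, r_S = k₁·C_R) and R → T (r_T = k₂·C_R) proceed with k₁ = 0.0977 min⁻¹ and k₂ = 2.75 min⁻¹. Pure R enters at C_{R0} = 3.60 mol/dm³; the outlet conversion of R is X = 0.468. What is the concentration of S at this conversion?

0.0578 mol/dm³

C_R = C_{R0}(1−X) = 1.915 mol/dm³.
Both paths are first order in R, so the instantaneous fraction to S is constant: dC_S/d(−C_R) = k₁/(k₁+k₂) = 0.03431.
C_S = 0.03431·(C_{R0}−C_R) = 0.03431×1.685 = 0.0578 mol/dm³.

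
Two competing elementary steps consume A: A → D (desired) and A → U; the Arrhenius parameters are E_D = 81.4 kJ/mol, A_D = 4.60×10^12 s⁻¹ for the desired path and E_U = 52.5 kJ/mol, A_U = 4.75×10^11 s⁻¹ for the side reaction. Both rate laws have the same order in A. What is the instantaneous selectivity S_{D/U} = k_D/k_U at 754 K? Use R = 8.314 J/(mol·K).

0.0964

Since both paths have the same order in A, the concentration cancels and S_{D/U} = k_D/k_U = (A_D/A_U)·exp[(E_U−E_D)/(RT)].
(E_U−E_D)/(RT) = (52.5−81.4)×10³/(8.314×754) = -28900/6269 = -4.610.
k_D/k_U = (4.60×10^12/4.75×10^11)·exp(-4.610) = 9.684 × 0.009950 = 0.0964.
Since E_D > E_U, raising the temperature improves selectivity toward D.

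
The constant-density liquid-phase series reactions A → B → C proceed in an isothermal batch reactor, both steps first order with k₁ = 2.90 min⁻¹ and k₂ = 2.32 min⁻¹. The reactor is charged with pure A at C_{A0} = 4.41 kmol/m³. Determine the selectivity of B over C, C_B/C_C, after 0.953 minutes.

0.330

For first-order series with pure A initially, C_B(t) = k₁C_{A0}/(k₂−k₁)·(e^(−k₁t) − e^(−k₂t)).
e^(−k₁t) = e^(−2.90×0.953) = e^(−2.764) = 0.06306; e^(−k₂t) = e^(−2.211) = 0.1096.
C_B = 2.90×4.41/(2.32−2.90) × (0.06306−0.1096) = (-22.05)×(-0.04654) = 1.026 kmol/m³.
C_A = C_{A0}e^(−k₁t) = 0.2781 kmol/m³, so C_C = C_{A0}−C_A−C_B = 3.106 kmol/m³; C_B/C_C = 0.330.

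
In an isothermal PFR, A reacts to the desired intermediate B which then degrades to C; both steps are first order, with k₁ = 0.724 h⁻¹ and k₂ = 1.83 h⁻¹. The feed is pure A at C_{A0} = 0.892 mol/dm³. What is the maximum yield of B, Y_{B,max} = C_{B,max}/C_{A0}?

0.216

At the optimum, C_{B,max}/C_{A0} = (k₁/k₂)^[k₂/(k₂−k₁)].
= (0.724/1.83)^(1.83/(1.83−0.724)) = (0.3956)^(1.655) = 0.2156.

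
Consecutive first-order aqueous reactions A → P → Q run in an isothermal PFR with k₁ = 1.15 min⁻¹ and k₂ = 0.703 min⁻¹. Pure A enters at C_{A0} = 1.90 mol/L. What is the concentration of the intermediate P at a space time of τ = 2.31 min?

0.620 mol/L

For first-order series with pure A initially, C_P(τ) = k₁C_{A0}/(k₂−k₁)·(e^(−k₁τ) − e^(−k₂τ)).
e^(−k₁τ) = e^(−1.15×2.31) = e^(−2.656) = 0.07019; e^(−k₂τ) = e^(−1.624) = 0.1971.
C_P = 1.15×1.90/(0.703−1.15) × (0.07019−0.1971) = (-4.888)×(-0.1269) = 0.6204 mol/L.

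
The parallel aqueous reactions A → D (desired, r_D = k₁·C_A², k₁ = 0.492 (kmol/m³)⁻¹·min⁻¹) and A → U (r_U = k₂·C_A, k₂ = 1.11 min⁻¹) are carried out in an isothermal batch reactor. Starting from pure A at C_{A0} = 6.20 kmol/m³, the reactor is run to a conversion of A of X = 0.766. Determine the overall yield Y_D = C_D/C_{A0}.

0.466

C_A = C_{A0}(1−X) = 1.451 kmol/m³.
Along a PFR/batch, dC_U/dC_A = −r_U/(r_D+r_U) = −k₂/(k₂+k₁·C_A).
Integrating from C_{A0} to C_A: C_U = (1.11/0.492)·ln[(1.11+0.492·6.20)/(1.11+0.492·1.45)] = 2.256·ln(4.160/1.824) = 1.861 kmol/m³.
Then C_D = (C_{A0}−C_A) − C_U = 4.749 − 1.861 = 2.889 kmol/m³.
Y_D = C_D/C_{A0} = 2.889/6.20 = 0.466.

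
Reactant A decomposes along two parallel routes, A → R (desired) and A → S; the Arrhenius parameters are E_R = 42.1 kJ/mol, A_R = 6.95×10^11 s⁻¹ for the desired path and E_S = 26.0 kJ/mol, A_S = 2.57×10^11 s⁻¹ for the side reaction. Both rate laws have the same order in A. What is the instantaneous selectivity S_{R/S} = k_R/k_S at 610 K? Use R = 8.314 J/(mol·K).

0.113

k_R/k_S = (A_R/A_S)·exp[−(E_R−E_S)/(RT)] = (A_R/A_S)·exp[(E_S−E_R)/(RT)].
(E_S−E_R)/(RT) = (26.0−42.1)×10³/(8.314×610) = -16100/5072 = -3.175.
k_R/k_S = (6.95×10^11/2.57×10^11)·exp(-3.175) = 2.704 × 0.04181 = 0.113.
Since E_R > E_S, raising the temperature improves selectivity toward R.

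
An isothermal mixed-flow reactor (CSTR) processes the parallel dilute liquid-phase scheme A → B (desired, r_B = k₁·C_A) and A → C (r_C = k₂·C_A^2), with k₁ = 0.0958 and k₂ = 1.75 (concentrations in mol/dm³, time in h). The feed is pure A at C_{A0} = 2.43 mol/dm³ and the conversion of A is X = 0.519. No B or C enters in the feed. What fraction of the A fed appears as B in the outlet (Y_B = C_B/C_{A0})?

0.0232

Exit C_A = C_{A0}(1−X) = 2.43×0.481 = 1.169 mol/dm³.
A CSTR operates uniformly at the exit composition, giving r_B = 0.1120 and r_C = 2.391 (each k·C_A^n at C_A = 1.169).
Fraction of consumed A going to B: r_B/(r_B+r_C) = 0.04474.
C_B = 0.04474·C_{A0}·X = 0.04474×2.43×0.519 = 0.0564 mol/dm³; Y_B = C_B/C_{A0} = 0.0232.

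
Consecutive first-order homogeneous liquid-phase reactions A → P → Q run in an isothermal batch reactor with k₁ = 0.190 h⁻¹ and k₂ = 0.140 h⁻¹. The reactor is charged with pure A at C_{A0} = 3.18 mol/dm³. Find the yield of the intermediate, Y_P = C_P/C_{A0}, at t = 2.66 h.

0.326

The intermediate concentration in a first-order A→B→C sequence is C_P = k₁C_{A0}(e^(−k₁t) − e^(−k₂t))/(k₂−k₁).
e^(−k₁t) = e^(−0.190×2.66) = e^(−0.5054) = 0.6033; e^(−k₂t) = e^(−0.3724) = 0.6891.
C_P = 0.190×3.18/(0.140−0.190) × (0.6033−0.6891) = (-12.08)×(-0.08581) = 1.037 mol/dm³.
Y_P = C_P/C_{A0} = 1.037/3.18 = 0.326.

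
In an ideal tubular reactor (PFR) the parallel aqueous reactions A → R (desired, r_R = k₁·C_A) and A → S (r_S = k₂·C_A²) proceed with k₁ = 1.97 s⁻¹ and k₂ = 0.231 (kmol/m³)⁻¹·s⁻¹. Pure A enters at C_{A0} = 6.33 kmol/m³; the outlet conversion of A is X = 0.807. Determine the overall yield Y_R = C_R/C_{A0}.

C_A = C_{A0}(1−X) = 1.222 kmol/m³.
Along a PFR/batch, dC_R/dC_A = −r_R/(r_R+r_S) = −k₁/(k₁+k₂·C_A).
Integrating from C_{A0} to C_A: C_R = (1.97/0.231)·ln[(1.97+0.231·6.33)/(1.97+0.231·1.22)] = 8.528·ln(3.432/2.252) = 3.593 kmol/m³.
Y_R = C_R/C_{A0} = 3.593/6.33 = 0.568.

0.568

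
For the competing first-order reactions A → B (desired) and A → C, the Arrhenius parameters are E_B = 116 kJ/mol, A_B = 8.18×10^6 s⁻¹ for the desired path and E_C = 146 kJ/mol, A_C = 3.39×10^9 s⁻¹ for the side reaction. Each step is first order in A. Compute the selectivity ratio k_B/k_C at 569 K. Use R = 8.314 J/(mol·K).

k_B/k_C = (A_B/A_C)·exp[−(E_B−E_C)/(RT)] = (A_B/A_C)·exp[(E_C−E_B)/(RT)].
(E_C−E_B)/(RT) = (146−116)×10³/(8.314×569) = 30000/4731 = 6.342.
k_B/k_C = (8.18×10^6/3.39×10^9)·exp(6.342) = 0.002413 × 567.7 = 1.37.
Since E_B < E_C, lowering the temperature improves selectivity toward B.

1.37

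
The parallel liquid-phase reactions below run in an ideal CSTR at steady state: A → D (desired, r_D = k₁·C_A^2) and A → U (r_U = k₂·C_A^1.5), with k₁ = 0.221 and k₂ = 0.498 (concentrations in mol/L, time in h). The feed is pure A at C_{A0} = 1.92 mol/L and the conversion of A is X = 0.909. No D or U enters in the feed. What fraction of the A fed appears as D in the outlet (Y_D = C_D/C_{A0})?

0.142

Exit C_A = C_{A0}(1−X) = 1.92×0.0910 = 0.1747 mol/L.
Rates in a CSTR are evaluated at the outlet concentration: r_D = 0.221×0.1747^2 = 0.006746, r_U = 0.498×0.1747^1.5 = 0.03637.
Fraction of consumed A going to D: r_D/(r_D+r_U) = 0.1565.
C_D = 0.1565·C_{A0}·X = 0.1565×1.92×0.909 = 0.273 mol/L; Y_D = C_D/C_{A0} = 0.142.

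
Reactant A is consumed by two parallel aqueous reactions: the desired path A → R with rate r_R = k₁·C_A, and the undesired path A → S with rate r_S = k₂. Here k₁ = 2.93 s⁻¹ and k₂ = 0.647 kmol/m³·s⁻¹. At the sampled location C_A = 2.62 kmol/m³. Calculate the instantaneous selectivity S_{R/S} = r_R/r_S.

S_{R/S} = r_R/r_S = (k₁·C_A)/(k₂) = (k₁/k₂)·C_A.
= (2.93×2.620) / (0.647) = 7.677/0.6470 = 11.9.
Since the desired path is higher order in A, keeping C_A high (PFR or concentrated feed) favours R.

11.9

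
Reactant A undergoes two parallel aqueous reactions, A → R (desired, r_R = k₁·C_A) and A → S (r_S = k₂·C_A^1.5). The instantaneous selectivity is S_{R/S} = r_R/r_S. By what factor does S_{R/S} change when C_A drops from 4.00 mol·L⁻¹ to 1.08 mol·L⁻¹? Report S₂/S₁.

1.92

S_{R/S} = (k₁/k₂)·C_A^-0.5, so S₂/S₁ = (C_{A,2}/C_{A,1})^-0.5.
= (1.08/4.00)^(-0.5) = (0.2700)^(-0.5) = 1.92.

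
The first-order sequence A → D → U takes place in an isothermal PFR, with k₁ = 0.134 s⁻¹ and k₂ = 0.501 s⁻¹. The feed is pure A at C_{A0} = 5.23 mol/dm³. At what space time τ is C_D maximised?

3.59 s

For first-order series the maximum of C_D occurs at τ_opt = ln(k₂/k₁)/(k₂−k₁).
= ln(0.501/0.134)/(0.501−0.134) = ln(3.739)/0.3670 = 1.319/0.3670 = 3.59 s.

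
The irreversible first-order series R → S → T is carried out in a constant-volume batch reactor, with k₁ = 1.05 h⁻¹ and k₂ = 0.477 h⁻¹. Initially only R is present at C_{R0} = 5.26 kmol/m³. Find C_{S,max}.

2.73 kmol/m³

Evaluating C_S at t_opt = ln(k₂/k₁)/(k₂−k₁) gives C_{S,max}/C_{R0} = (k₁/k₂)^[k₂/(k₂−k₁)].
= (1.05/0.477)^(0.477/(0.477−1.05)) = (2.201)^(-0.8325) = 0.5185.
C_{S,max} = 0.5185×5.26 = 2.73 kmol/m³.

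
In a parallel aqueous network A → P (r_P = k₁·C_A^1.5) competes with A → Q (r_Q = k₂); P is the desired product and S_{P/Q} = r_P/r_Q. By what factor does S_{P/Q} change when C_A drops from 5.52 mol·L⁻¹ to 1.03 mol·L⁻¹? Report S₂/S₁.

0.0806

S_{P/Q} = (k₁/k₂)·C_A^1.5, so S₂/S₁ = (C_{A,2}/C_{A,1})^1.5.
= (1.03/5.52)^1.5 = (0.1866)^1.5 = 0.0806.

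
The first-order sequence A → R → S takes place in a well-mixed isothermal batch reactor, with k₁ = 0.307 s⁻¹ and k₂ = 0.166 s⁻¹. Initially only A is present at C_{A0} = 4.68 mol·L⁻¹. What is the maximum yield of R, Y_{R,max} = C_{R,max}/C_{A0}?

0.485

At the optimum, C_{R,max}/C_{A0} = (k₁/k₂)^[k₂/(k₂−k₁)].
= (0.307/0.166)^(0.166/(0.166−0.307)) = (1.849)^(-1.177) = 0.4849.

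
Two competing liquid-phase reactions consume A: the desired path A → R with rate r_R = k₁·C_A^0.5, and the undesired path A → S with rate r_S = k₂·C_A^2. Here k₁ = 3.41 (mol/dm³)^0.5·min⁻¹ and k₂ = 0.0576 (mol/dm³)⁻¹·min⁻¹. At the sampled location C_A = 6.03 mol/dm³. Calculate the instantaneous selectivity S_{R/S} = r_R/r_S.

S_{R/S} = r_R/r_S = (k₁·C_A^0.5)/(k₂·C_A^2) = (k₁/k₂)·C_A^-1.5.
= (3.41×6.030^0.5) / (0.0576×6.030^2) = 8.374/2.094 = 4.00.
The undesired path is higher order in A, so low C_A (CSTR or dilute feed) favours R.

4.00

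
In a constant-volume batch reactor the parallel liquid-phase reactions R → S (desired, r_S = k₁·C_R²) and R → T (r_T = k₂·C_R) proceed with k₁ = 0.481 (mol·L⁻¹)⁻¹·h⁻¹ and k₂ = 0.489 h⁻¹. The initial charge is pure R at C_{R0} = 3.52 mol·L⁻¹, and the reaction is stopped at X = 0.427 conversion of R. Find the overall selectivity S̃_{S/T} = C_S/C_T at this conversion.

C_R = C_{R0}(1−X) = 2.017 mol·L⁻¹.
Along a PFR/batch, dC_T/dC_R = −r_T/(r_S+r_T) = −k₂/(k₂+k₁·C_R).
Integrating from C_{R0} to C_R: C_T = (0.489/0.481)·ln[(0.489+0.481·3.52)/(0.489+0.481·2.02)] = 1.017·ln(2.182/1.459) = 0.4091 mol·L⁻¹.
Then C_S = (C_{R0}−C_R) − C_T = 1.503 − 0.4091 = 1.094 mol·L⁻¹.
S̃_{S/T} = C_S/C_T = 1.094/0.4091 = 2.67.

2.67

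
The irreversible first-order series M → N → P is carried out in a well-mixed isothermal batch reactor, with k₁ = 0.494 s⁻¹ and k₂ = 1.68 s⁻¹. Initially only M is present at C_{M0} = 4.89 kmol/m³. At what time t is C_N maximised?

1.03 s

For first-order series the maximum of C_N occurs at t_opt = ln(k₂/k₁)/(k₂−k₁).
= ln(1.68/0.494)/(1.68−0.494) = ln(3.401)/1.186 = 1.224/1.186 = 1.03 s.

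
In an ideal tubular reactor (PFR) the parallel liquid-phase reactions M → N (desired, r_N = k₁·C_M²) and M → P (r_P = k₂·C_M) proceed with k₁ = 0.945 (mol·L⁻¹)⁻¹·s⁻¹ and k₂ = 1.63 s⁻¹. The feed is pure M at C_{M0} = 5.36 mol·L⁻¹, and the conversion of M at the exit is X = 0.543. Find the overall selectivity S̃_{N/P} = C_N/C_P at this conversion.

2.19

C_M = C_{M0}(1−X) = 2.450 mol·L⁻¹.
Along a PFR/batch, dC_P/dC_M = −r_P/(r_N+r_P) = −k₂/(k₂+k₁·C_M).
Integrating from C_{M0} to C_M: C_P = (1.63/0.945)·ln[(1.63+0.945·5.36)/(1.63+0.945·2.45)] = 1.725·ln(6.695/3.945) = 0.9124 mol·L⁻¹.
Then C_N = (C_{M0}−C_M) − C_P = 2.910 − 0.9124 = 1.998 mol·L⁻¹.
S̃_{N/P} = C_N/C_P = 1.998/0.9124 = 2.19.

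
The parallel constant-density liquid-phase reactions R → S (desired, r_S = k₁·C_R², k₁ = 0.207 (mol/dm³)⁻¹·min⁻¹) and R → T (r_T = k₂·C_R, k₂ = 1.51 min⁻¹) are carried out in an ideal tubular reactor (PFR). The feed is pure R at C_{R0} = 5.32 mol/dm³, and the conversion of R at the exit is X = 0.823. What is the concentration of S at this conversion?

1.27 mol/dm³

C_R = C_{R0}(1−X) = 0.9416 mol/dm³.
Along a PFR/batch, dC_T/dC_R = −r_T/(r_S+r_T) = −k₂/(k₂+k₁·C_R).
Integrating from C_{R0} to C_R: C_T = (1.51/0.207)·ln[(1.51+0.207·5.32)/(1.51+0.207·0.942)] = 7.295·ln(2.611/1.705) = 3.110 mol/dm³.
Then C_S = (C_{R0}−C_R) − C_T = 4.378 − 3.110 = 1.269 mol/dm³.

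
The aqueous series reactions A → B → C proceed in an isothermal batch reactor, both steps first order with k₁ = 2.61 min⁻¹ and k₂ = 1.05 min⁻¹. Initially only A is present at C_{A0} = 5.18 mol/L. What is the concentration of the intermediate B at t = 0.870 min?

2.58 mol/L

Solving the coupled first-order balances gives C_B(t) = [k₁/(k₂−k₁)]·C_{A0}·(e^(−k₁t) − e^(−k₂t)).
e^(−k₁t) = e^(−2.61×0.870) = e^(−2.271) = 0.1032; e^(−k₂t) = e^(−0.9135) = 0.4011.
C_B = 2.61×5.18/(1.05−2.61) × (0.1032−0.4011) = (-8.667)×(-0.2979) = 2.582 mol/L.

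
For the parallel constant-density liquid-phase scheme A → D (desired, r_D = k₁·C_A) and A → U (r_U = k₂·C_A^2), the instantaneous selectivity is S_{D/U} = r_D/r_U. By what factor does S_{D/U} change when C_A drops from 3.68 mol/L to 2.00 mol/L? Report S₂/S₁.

1.84

S_{D/U} = (k₁/k₂)·C_A⁻¹, so S₂/S₁ = (C_{A,2}/C_{A,1})⁻¹.
= 3.68/2.00 = 1.84.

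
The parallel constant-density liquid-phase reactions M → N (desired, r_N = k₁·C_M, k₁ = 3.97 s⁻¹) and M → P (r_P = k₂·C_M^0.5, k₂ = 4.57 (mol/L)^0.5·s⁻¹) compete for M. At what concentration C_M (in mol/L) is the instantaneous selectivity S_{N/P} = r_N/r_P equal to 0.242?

0.0776 mol/L

S_{N/P} = (k₁/k₂)·C_M^0.5 ⇒ C_M = (S·k₂/k₁)^(2).
= (0.242×4.57/3.97)^(2) = (0.2786)^(2) = 0.0776 mol/L.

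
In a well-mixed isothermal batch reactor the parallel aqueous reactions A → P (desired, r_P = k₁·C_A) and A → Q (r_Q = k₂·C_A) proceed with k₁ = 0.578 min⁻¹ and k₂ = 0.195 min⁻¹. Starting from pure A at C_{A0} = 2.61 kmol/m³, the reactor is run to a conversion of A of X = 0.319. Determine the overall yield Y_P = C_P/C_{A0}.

C_A = C_{A0}(1−X) = 1.777 kmol/m³.
Both paths are first order in A, so the instantaneous fraction to P is constant: dC_P/d(−C_A) = k₁/(k₁+k₂) = 0.7477.
C_P = 0.7477·(C_{A0}−C_A) = 0.7477×0.8326 = 0.623 kmol/m³.
Y_P = C_P/C_{A0} = 0.6226/2.61 = 0.239.

0.239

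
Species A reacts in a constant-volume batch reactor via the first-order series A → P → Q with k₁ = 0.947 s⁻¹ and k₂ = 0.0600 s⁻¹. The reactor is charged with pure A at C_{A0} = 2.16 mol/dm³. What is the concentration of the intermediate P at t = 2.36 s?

1.75 mol/dm³

For first-order series with pure A initially, C_P(t) = k₁C_{A0}/(k₂−k₁)·(e^(−k₁t) − e^(−k₂t)).
e^(−k₁t) = e^(−0.947×2.36) = e^(−2.235) = 0.1070; e^(−k₂t) = e^(−0.1416) = 0.8680.
C_P = 0.947×2.16/(0.0600−0.947) × (0.1070−0.8680) = (-2.306)×(-0.7610) = 1.755 mol/dm³.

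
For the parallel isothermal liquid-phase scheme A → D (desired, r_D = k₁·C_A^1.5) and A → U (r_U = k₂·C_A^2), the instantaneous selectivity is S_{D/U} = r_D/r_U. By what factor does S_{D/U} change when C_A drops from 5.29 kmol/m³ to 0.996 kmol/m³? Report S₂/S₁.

2.30

S_{D/U} = (k₁/k₂)·C_A^-0.5, so S₂/S₁ = (C_{A,2}/C_{A,1})^-0.5.
= (0.996/5.29)^(-0.5) = (0.1883)^(-0.5) = 2.30.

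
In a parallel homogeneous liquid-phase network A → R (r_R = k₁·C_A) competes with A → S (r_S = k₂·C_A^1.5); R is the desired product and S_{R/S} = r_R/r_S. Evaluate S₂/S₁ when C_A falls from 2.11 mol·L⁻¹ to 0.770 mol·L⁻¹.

S_{R/S} = (k₁/k₂)·C_A^-0.5, so S₂/S₁ = (C_{A,2}/C_{A,1})^-0.5.
= (0.770/2.11)^(-0.5) = (0.3649)^(-0.5) = 1.66.

1.66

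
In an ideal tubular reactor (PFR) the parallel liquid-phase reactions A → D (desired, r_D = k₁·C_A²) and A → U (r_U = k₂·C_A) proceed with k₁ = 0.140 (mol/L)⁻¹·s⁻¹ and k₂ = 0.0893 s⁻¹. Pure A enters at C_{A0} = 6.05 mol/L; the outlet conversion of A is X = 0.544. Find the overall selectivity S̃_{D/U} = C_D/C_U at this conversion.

6.62

C_A = C_{A0}(1−X) = 2.759 mol/L.
Along a PFR/batch, dC_U/dC_A = −r_U/(r_D+r_U) = −k₂/(k₂+k₁·C_A).
Integrating from C_{A0} to C_A: C_U = (0.0893/0.140)·ln[(0.0893+0.140·6.05)/(0.0893+0.140·2.76)] = 0.6379·ln(0.9363/0.4755) = 0.4321 mol/L.
Then C_D = (C_{A0}−C_A) − C_U = 3.291 − 0.4321 = 2.859 mol/L.
S̃_{D/U} = C_D/C_U = 2.859/0.4321 = 6.62.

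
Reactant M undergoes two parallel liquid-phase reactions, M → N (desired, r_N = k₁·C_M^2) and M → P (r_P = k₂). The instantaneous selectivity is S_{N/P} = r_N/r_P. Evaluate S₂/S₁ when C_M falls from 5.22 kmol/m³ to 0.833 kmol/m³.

S_{N/P} = (k₁/k₂)·C_M^2, so S₂/S₁ = (C_{M,2}/C_{M,1})^2.
= (0.833/5.22)^2 = (0.1596)^2 = 0.0255.

0.0255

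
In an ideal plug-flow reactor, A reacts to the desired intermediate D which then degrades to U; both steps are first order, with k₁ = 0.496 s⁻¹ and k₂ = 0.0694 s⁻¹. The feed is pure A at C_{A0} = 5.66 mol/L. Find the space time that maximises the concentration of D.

4.61 s

The intermediate peaks when r₁ = r₂, i.e. k₁e^(−k₁τ) = k₂e^(−k₂τ), giving τ_opt = ln(k₂/k₁)/(k₂−k₁).
= ln(0.0694/0.496)/(0.0694−0.496) = ln(0.1399)/-0.4266 = -1.967/-0.4266 = 4.61 s.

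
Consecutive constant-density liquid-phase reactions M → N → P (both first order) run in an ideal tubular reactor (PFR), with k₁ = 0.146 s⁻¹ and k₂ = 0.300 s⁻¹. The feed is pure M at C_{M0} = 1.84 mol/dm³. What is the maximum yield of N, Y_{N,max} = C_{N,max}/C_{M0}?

At the optimum, C_{N,max}/C_{M0} = (k₁/k₂)^[k₂/(k₂−k₁)].
= (0.146/0.300)^(0.300/(0.300−0.146)) = (0.4867)^(1.948) = 0.2459.

0.246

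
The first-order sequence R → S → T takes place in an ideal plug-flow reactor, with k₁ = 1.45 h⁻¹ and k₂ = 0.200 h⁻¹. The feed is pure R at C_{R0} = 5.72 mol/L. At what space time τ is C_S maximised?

For first-order series the maximum of C_S occurs at τ_opt = ln(k₂/k₁)/(k₂−k₁).
= ln(0.200/1.45)/(0.200−1.45) = ln(0.1379)/-1.250 = -1.981/-1.250 = 1.58 h.

1.58 h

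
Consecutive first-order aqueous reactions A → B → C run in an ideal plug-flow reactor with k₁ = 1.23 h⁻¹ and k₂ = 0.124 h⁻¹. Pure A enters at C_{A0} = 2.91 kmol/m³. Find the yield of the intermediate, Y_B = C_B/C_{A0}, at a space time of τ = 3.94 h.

0.674

Solving the coupled first-order balances gives C_B(τ) = [k₁/(k₂−k₁)]·C_{A0}·(e^(−k₁τ) − e^(−k₂τ)).
e^(−k₁τ) = e^(−1.23×3.94) = e^(−4.846) = 0.007858; e^(−k₂τ) = e^(−0.4886) = 0.6135.
C_B = 1.23×2.91/(0.124−1.23) × (0.007858−0.6135) = (-3.236)×(-0.6057) = 1.960 kmol/m³.
Y_B = C_B/C_{A0} = 1.960/2.91 = 0.674.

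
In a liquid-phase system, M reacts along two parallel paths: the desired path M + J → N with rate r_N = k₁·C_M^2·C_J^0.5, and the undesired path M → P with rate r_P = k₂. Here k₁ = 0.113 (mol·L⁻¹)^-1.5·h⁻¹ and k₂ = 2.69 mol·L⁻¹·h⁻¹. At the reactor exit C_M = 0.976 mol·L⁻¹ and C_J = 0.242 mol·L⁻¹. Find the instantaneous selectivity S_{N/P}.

0.0197

S_{N/P} = r_N/r_P = (k₁·C_M^2·C_J^0.5)/(k₂) = (k₁/k₂)·C_M^2·C_J^0.5.
= (0.113×0.9760^2×0.2420^0.5) / (2.69) = 0.05295/2.690 = 0.0197.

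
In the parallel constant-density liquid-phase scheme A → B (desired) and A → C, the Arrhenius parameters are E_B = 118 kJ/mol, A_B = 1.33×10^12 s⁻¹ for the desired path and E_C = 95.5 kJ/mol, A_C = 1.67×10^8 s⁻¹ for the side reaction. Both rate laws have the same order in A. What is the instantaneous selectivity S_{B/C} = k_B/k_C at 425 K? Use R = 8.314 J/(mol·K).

k_B/k_C = (A_B/A_C)·exp[−(E_B−E_C)/(RT)] = (A_B/A_C)·exp[(E_C−E_B)/(RT)].
(E_C−E_B)/(RT) = (95.5−118)×10³/(8.314×425) = -22500/3533 = -6.368.
k_B/k_C = (1.33×10^12/1.67×10^8)·exp(-6.368) = 7964 × 0.001716 = 13.7.

13.7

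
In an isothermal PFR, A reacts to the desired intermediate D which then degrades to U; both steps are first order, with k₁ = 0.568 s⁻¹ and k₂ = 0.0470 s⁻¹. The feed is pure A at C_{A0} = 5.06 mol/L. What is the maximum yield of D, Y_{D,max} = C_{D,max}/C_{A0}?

For a first-order series the maximum intermediate yield is C_{D,max}/C_{A0} = (k₁/k₂)^[k₂/(k₂−k₁)].
= (0.568/0.0470)^(0.0470/(0.0470−0.568)) = (12.09)^(-0.09021) = 0.7987.

0.799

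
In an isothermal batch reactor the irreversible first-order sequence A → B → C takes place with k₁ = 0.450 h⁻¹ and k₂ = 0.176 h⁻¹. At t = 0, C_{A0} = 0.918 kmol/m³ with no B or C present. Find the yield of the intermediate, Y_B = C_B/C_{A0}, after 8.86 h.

0.315

Solving the coupled first-order balances gives C_B(t) = [k₁/(k₂−k₁)]·C_{A0}·(e^(−k₁t) − e^(−k₂t)).
e^(−k₁t) = e^(−0.450×8.86) = e^(−3.987) = 0.01856; e^(−k₂t) = e^(−1.559) = 0.2103.
C_B = 0.450×0.918/(0.176−0.450) × (0.01856−0.2103) = (-1.508)×(-0.1917) = 0.2890 kmol/m³.
Y_B = C_B/C_{A0} = 0.2890/0.918 = 0.315.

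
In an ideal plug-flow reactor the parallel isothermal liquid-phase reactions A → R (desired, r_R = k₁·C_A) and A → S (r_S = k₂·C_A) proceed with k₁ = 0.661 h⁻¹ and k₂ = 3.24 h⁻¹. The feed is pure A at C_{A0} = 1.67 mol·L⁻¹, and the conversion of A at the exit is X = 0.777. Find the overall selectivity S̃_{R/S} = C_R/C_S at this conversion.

C_A = C_{A0}(1−X) = 0.3724 mol·L⁻¹.
Both paths are first order in A, so the instantaneous fraction to R is constant: dC_R/d(−C_A) = k₁/(k₁+k₂) = 0.1694.
C_R = 0.1694·(C_{A0}−C_A) = 0.1694×1.298 = 0.220 mol·L⁻¹.
C_S = (C_{A0}−C_A)−C_R = 1.078 mol·L⁻¹; S̃_{R/S} = 0.2199/1.078 = 0.204.

0.204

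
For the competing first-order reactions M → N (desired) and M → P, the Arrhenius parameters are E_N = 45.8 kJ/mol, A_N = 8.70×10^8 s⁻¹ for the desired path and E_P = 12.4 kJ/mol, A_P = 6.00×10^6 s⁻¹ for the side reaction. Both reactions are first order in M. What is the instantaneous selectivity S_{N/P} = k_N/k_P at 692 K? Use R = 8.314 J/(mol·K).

With equal orders, S_{N/P} = k_N/k_P = (A_N/A_P)·exp[(E_P−E_N)/(RT)].
(E_P−E_N)/(RT) = (12.4−45.8)×10³/(8.314×692) = -33400/5753 = -5.805.
k_N/k_P = (8.70×10^8/6.00×10^6)·exp(-5.805) = 145.0 × 0.003011 = 0.437.
Since E_N > E_P, raising the temperature improves selectivity toward N.

0.437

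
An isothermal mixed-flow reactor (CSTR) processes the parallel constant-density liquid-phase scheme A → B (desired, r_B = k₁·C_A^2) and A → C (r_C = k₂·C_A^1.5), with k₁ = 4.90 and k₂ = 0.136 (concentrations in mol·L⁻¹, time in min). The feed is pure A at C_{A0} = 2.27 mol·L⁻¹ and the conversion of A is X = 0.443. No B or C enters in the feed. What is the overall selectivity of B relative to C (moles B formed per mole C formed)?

Exit C_A = C_{A0}(1−X) = 2.27×0.557 = 1.264 mol·L⁻¹.
A CSTR operates uniformly at the exit composition, giving r_B = 7.834 and r_C = 0.1934 (each k·C_A^n at C_A = 1.264).
Overall selectivity = C_B/C_C = r_Bτ/(r_Cτ) = r_B/r_C = 40.5.

40.5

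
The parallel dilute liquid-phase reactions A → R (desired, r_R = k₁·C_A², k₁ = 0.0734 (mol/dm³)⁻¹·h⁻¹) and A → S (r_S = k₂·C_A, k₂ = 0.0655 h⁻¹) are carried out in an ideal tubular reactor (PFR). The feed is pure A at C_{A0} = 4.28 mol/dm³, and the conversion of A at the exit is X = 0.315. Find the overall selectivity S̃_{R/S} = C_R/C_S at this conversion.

4.00

C_A = C_{A0}(1−X) = 2.932 mol/dm³.
Along a PFR/batch, dC_S/dC_A = −r_S/(r_R+r_S) = −k₂/(k₂+k₁·C_A).
Integrating from C_{A0} to C_A: C_S = (0.0655/0.0734)·ln[(0.0655+0.0734·4.28)/(0.0655+0.0734·2.93)] = 0.8924·ln(0.3797/0.2807) = 0.2695 mol/dm³.
Then C_R = (C_{A0}−C_A) − C_S = 1.348 − 0.2695 = 1.079 mol/dm³.
S̃_{R/S} = C_R/C_S = 1.079/0.2695 = 4.00.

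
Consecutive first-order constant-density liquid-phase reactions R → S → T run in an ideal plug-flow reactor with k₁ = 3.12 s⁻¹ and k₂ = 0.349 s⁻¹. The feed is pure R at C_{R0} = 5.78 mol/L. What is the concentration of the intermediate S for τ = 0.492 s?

4.08 mol/L

Solving the coupled first-order balances gives C_S(τ) = [k₁/(k₂−k₁)]·C_{R0}·(e^(−k₁τ) − e^(−k₂τ)).
e^(−k₁τ) = e^(−3.12×0.492) = e^(−1.535) = 0.2154; e^(−k₂τ) = e^(−0.1717) = 0.8422.
C_S = 3.12×5.78/(0.349−3.12) × (0.2154−0.8422) = (-6.508)×(-0.6268) = 4.079 mol/L.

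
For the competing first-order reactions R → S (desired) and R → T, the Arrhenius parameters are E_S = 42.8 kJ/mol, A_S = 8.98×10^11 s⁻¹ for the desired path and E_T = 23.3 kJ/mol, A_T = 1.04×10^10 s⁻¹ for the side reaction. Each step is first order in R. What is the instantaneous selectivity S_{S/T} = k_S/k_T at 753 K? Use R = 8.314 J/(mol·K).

3.83

Since both paths have the same order in R, the concentration cancels and S_{S/T} = k_S/k_T = (A_S/A_T)·exp[(E_T−E_S)/(RT)].
(E_T−E_S)/(RT) = (23.3−42.8)×10³/(8.314×753) = -19500/6260 = -3.115.
k_S/k_T = (8.98×10^11/1.04×10^10)·exp(-3.115) = 86.35 × 0.04439 = 3.83.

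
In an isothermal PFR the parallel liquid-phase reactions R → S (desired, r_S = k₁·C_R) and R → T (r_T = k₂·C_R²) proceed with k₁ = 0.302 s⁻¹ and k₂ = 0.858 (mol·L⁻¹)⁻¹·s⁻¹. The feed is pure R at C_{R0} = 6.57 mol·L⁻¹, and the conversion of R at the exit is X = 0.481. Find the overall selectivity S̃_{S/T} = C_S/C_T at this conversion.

0.0729

C_R = C_{R0}(1−X) = 3.410 mol·L⁻¹.
Along a PFR/batch, dC_S/dC_R = −r_S/(r_S+r_T) = −k₁/(k₁+k₂·C_R).
Integrating from C_{R0} to C_R: C_S = (0.302/0.858)·ln[(0.302+0.858·6.57)/(0.302+0.858·3.41)] = 0.3520·ln(5.939/3.228) = 0.2146 mol·L⁻¹.
C_T = (C_{R0}−C_R)−C_S = 2.946 mol·L⁻¹; S̃_{S/T} = 0.2146/2.946 = 0.0729.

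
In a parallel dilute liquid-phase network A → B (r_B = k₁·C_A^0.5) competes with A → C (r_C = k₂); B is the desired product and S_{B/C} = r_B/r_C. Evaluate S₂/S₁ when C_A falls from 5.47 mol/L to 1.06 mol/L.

S_{B/C} = (k₁/k₂)·C_A^0.5, so S₂/S₁ = (C_{A,2}/C_{A,1})^0.5.
= (1.06/5.47)^0.5 = (0.1938)^0.5 = 0.440.

0.440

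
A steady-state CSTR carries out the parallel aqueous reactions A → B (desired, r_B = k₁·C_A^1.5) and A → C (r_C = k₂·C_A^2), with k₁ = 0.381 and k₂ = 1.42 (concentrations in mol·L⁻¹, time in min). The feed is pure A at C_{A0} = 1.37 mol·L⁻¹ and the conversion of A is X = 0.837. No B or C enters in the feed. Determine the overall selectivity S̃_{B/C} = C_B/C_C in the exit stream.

0.568

Exit C_A = C_{A0}(1−X) = 1.37×0.163 = 0.2233 mol·L⁻¹.
Rates in a CSTR are evaluated at the outlet concentration: r_B = 0.381×0.2233^1.5 = 0.04021, r_C = 1.42×0.2233^2 = 0.07081.
Overall selectivity = C_B/C_C = r_Bτ/(r_Cτ) = r_B/r_C = 0.568.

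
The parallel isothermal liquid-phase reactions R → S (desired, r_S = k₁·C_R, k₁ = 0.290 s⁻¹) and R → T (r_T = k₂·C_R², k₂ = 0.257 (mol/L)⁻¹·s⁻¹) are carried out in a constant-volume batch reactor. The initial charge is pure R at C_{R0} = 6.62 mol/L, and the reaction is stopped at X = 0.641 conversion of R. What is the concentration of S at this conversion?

C_R = C_{R0}(1−X) = 2.377 mol/L.
Along a PFR/batch, dC_S/dC_R = −r_S/(r_S+r_T) = −k₁/(k₁+k₂·C_R).
Integrating from C_{R0} to C_R: C_S = (0.290/0.257)·ln[(0.290+0.257·6.62)/(0.290+0.257·2.38)] = 1.128·ln(1.991/0.9008) = 0.8952 mol/L.

0.895 mol/L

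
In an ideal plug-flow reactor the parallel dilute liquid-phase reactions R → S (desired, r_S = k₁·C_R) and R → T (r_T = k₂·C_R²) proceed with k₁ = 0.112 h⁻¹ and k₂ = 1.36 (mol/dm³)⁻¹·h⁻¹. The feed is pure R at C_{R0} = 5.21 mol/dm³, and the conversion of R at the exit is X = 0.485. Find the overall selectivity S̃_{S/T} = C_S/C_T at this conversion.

C_R = C_{R0}(1−X) = 2.683 mol/dm³.
Along a PFR/batch, dC_S/dC_R = −r_S/(r_S+r_T) = −k₁/(k₁+k₂·C_R).
Integrating from C_{R0} to C_R: C_S = (0.112/1.36)·ln[(0.112+1.36·5.21)/(0.112+1.36·2.68)] = 0.08235·ln(7.198/3.761) = 0.05345 mol/dm³.
C_T = (C_{R0}−C_R)−C_S = 2.473 mol/dm³; S̃_{S/T} = 0.05345/2.473 = 0.0216.

0.0216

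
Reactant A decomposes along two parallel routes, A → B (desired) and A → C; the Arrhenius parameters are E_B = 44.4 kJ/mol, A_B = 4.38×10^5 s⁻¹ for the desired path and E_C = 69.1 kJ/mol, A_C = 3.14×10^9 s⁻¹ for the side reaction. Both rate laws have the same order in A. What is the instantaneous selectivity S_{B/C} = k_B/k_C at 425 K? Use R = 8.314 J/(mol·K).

0.151

With equal orders, S_{B/C} = k_B/k_C = (A_B/A_C)·exp[(E_C−E_B)/(RT)].
(E_C−E_B)/(RT) = (69.1−44.4)×10³/(8.314×425) = 24700/3533 = 6.990.
k_B/k_C = (4.38×10^5/3.14×10^9)·exp(6.990) = 1.395×10^-4 × 1086 = 0.151.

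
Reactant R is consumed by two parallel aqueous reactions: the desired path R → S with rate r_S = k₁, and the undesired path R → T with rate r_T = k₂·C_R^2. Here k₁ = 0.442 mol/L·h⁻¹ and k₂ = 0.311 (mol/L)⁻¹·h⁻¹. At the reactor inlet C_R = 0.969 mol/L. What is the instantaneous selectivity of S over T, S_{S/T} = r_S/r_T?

S_{S/T} = r_S/r_T = (k₁)/(k₂·C_R^2) = (k₁/k₂)·C_R^-2.
= (0.442) / (0.311×0.9690^2) = 0.4420/0.2920 = 1.51.

1.51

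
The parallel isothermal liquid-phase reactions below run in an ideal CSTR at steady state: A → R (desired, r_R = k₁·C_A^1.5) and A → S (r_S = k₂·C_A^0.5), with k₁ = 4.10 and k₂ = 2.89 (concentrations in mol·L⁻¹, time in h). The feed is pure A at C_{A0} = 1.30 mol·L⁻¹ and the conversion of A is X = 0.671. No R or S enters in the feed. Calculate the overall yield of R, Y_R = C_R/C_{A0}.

Exit C_A = C_{A0}(1−X) = 1.30×0.329 = 0.4277 mol·L⁻¹.
In a CSTR the entire volume is at exit conditions, so r_R = 4.10×0.4277^1.5 = 1.147 and r_S = 2.89×0.4277^0.5 = 1.890.
Fraction of consumed A going to R: r_R/(r_R+r_S) = 0.3776.
C_R = 0.3776·C_{A0}·X = 0.3776×1.30×0.671 = 0.329 mol·L⁻¹; Y_R = C_R/C_{A0} = 0.253.

0.253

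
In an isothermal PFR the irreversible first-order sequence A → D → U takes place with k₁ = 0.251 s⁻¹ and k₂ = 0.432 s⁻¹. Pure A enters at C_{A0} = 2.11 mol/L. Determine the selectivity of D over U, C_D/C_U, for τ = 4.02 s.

0.699

For first-order series with pure A initially, C_D(τ) = k₁C_{A0}/(k₂−k₁)·(e^(−k₁τ) − e^(−k₂τ)).
e^(−k₁τ) = e^(−0.251×4.02) = e^(−1.009) = 0.3646; e^(−k₂τ) = e^(−1.737) = 0.1761.
C_D = 0.251×2.11/(0.432−0.251) × (0.3646−0.1761) = 2.926×0.1885 = 0.5515 mol/L.
C_A = C_{A0}e^(−k₁τ) = 0.7693 mol/L, so C_U = C_{A0}−C_A−C_D = 0.7893 mol/L; C_D/C_U = 0.699.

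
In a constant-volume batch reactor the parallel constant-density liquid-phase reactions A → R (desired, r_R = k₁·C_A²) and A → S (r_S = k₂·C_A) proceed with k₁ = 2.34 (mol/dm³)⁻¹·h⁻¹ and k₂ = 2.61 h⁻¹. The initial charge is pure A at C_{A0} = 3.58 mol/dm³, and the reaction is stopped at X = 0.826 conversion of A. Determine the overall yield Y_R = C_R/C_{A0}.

C_A = C_{A0}(1−X) = 0.6229 mol/dm³.
Along a PFR/batch, dC_S/dC_A = −r_S/(r_R+r_S) = −k₂/(k₂+k₁·C_A).
Integrating from C_{A0} to C_A: C_S = (2.61/2.34)·ln[(2.61+2.34·3.58)/(2.61+2.34·0.623)] = 1.115·ln(10.99/4.068) = 1.108 mol/dm³.
Then C_R = (C_{A0}−C_A) − C_S = 2.957 − 1.108 = 1.849 mol/dm³.
Y_R = C_R/C_{A0} = 1.849/3.58 = 0.516.

0.516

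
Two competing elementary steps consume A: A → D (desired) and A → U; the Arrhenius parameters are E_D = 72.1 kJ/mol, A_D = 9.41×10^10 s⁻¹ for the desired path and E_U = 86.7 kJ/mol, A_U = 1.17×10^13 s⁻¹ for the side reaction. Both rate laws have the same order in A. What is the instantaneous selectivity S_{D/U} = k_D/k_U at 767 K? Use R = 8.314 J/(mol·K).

0.0794

k_D/k_U = (A_D/A_U)·exp[−(E_D−E_U)/(RT)] = (A_D/A_U)·exp[(E_U−E_D)/(RT)].
(E_U−E_D)/(RT) = (86.7−72.1)×10³/(8.314×767) = 14600/6377 = 2.290.
k_D/k_U = (9.41×10^10/1.17×10^13)·exp(2.290) = 0.008043 × 9.870 = 0.0794.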